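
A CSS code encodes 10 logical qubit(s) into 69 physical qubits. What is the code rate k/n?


Code rate R = k/n
= 10/69
= 0.1449

0.1449


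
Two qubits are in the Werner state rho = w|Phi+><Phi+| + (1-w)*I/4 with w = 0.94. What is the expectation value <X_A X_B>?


|Phi+> = (|00> + |11>)/sqrt(2)
For the pure Bell state, <X_A X_B> = +1 (Bell-state Pauli correlator).
The maximally-mixed part I/4 has tr(I/4 * P tensor P) = 0 for any traceless Pauli P.
So <X_A X_B>_rho = w * (+1) + (1 - w) * 0
= 0.94 * (+1)
= 0.9400

0.9400


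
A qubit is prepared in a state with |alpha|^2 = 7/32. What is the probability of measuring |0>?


|alpha|^2 = 7/32 = 0.2188
|beta|^2 = 1 - 7/32 = 25/32 = 0.7812
P(|0>) = |alpha|^2 = 0.2188

0.2188


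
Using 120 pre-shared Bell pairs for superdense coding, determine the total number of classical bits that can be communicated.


Superdense coding allows 2 classical bits per shared entangled pair.
120 pair(s) -> 2 * 120 = 240 classical bits

240


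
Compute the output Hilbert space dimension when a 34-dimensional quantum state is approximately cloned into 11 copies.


Output space = H^(tensor 11) where dim(H) = 34
dim = 34^11
= 1156 (after 2 factors)
= 39304 (after 3 factors)
= 1336336 (after 4 factors)
= 45435424 (after 5 factors)
= 1544804416 (after 6 factors)
= 52523350144 (after 7 factors)
= 1785793904896 (after 8 factors)
= 60716992766464 (after 9 factors)
= 2064377754059776 (after 10 factors)
= 70188843638032384 (after 11 factors)
= 70188843638032384

70188843638032384


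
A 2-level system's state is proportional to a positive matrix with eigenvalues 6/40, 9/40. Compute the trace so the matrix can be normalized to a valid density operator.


tr(M) = sum of eigenvalues
= 6/40 + 9/40
= 15/40
= 0.3750

0.3750


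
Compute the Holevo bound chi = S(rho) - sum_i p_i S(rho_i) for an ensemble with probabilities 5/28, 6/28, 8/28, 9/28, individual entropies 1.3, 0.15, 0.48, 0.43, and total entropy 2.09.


chi = S(rho) - sum_i p_i * S(rho_i)
Weighted entropy = 5/28 * 1.3 + 6/28 * 0.15 + 8/28 * 0.48 + 9/28 * 0.43
= 0.5396
chi = 2.09 - 0.5396
= 1.5504

1.5504


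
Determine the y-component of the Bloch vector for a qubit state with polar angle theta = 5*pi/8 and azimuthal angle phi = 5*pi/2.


theta = 1.9635, phi = 7.8540
r_y = sin(theta)*sin(phi) = 0.9239 * 1.0000
r_y = 0.9239

0.9239


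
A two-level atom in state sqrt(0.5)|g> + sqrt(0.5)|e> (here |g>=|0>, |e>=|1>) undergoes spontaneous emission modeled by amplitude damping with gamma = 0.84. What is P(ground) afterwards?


For amplitude damping with parameter gamma on state sqrt(a)|0> + sqrt(b)|1>:
alpha^2 = 0.5, beta^2 = 0.5
P(|0>) = alpha^2 + gamma * beta^2
= 0.5 + 0.84 * 0.5
= 0.5 + 0.4200
= 0.9200

0.9200


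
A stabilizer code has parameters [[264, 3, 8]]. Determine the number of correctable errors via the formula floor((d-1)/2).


Code parameters: [[264, 3, 8]], distance d = 8.
Number of correctable errors = floor((d-1)/2)
= floor((8 - 1)/2)
= floor(7/2)
= 3

3


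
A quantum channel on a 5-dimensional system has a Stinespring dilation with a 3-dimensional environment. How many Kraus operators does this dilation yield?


Tracing out the environment in an orthonormal basis {|i>_E} gives Kraus operators K_i = <i|_E U |0>_E.
Number of Kraus operators = dim(H_env) = d_env
= 3

3


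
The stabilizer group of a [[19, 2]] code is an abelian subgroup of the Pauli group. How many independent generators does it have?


For an [[n,k]] stabilizer code:
Number of stabilizer generators = n - k
= 19 - 2
= 17

17


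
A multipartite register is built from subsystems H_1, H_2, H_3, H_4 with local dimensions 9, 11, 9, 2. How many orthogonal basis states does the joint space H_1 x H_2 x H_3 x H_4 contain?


dim(H_1 x H_2 x H_3 x H_4) = 9 * 11 * 9 * 2
= 99 * 9 * 2
= 891 * 2
= 1782

1782


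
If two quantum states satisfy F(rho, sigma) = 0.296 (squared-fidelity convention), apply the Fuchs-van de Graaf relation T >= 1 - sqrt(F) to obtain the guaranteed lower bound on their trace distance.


Fuchs-van de Graaf (squared-fidelity convention): 1 - sqrt(F) <= T <= sqrt(1 - F).
Lower bound: T >= 1 - sqrt(F)
sqrt(F) = sqrt(0.296) = 0.5441
T >= 1 - 0.5441
T >= 0.4559

0.4559


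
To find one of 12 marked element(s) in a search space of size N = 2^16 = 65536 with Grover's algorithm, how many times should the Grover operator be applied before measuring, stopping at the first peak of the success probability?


After j Grover iterations the success probability is P(j) = sin^2((2j+1)*theta), where sin(theta) = sqrt(k/N).
N = 2^16 = 65536, k = 12
sin(theta) = sqrt(k/N) = 0.01353164693
theta = arcsin(sqrt(k/N)) = 0.01353205992 rad
P(j) reaches its first maximum when (2j+1)*theta is as close as possible to pi/2, i.e. j = round(pi/(4*theta) - 1/2).
pi/(4*theta) - 1/2 = 57.5398
(For comparison, the common estimate pi/4 * sqrt(N/k) = 58.0416; the exact maximiser is used here.)
Optimal iterations = 58

58


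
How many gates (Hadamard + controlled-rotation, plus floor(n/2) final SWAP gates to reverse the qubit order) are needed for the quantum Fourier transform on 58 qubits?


Hadamard gates: 58
Controlled rotations: n*(n-1)/2 = 58*57/2 = 1653
SWAP gates: floor(n/2) = floor(58/2) = 29
Total = 58 + 1653 + 29
= 1740

1740


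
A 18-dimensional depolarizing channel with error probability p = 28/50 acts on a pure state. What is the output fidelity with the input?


F = (1-p) + p/d
= (1 - 0.5600) + 0.5600/18
= 0.4400 + 0.0311
= 0.4711

0.4711


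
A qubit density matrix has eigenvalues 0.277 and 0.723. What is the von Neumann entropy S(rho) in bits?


S = -p*log2(p) - (1-p)*log2(1-p)
p = 0.2770, 1-p = 0.7230
= -0.2770 * log2(0.2770) - 0.7230 * log2(0.7230)
= -(-0.5130) - (-0.3383)
= 0.8513

0.8513


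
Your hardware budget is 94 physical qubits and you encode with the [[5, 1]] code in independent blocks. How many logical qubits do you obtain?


Each code block uses 5 physical qubits for 1 logical qubit(s).
Number of complete blocks = floor(94 / 5) = 18
Logical qubits = 18 * 1
= 18

18


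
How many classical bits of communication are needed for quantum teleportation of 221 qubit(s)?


Quantum teleportation requires 2 classical bits per qubit teleported.
221 qubit(s) -> 2 * 221 = 442 classical bits

442


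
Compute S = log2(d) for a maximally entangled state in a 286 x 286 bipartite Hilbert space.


For a maximally entangled state in d x d:
S = log2(d) = log2(286)
= 8.1599

8.1599


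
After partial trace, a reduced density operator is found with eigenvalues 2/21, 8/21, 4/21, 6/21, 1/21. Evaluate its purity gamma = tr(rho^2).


tr(rho^2) = sum of eigenvalues squared
= (2/21)^2 + (8/21)^2 + (4/21)^2 + (6/21)^2 + (1/21)^2
= (4 + 64 + 16 + 36 + 1) / 441
= 121/441
= 0.2744

0.2744


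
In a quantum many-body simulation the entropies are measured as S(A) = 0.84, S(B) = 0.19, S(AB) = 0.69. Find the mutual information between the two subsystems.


I(A:B) = S(A) + S(B) - S(AB)
= 0.84 + 0.19 - 0.69
= 0.3400

0.3400


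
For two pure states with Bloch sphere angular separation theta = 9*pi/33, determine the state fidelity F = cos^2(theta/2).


For states separated by angle theta on Bloch sphere:
F = cos^2(theta/2)
theta = 9*pi/33 = 0.8568
theta/2 = 0.4284
cos(theta/2) = 0.9096
F = 0.8274

0.8274


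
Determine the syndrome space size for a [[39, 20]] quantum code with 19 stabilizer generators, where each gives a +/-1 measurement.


Each stabilizer generator gives a binary (+1 or -1) measurement outcome.
With 19 independent generators:
Total syndromes = 2^19
= 524288

524288


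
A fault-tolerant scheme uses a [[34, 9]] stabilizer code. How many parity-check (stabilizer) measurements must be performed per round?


For an [[n,k]] stabilizer code:
Number of stabilizer generators = n - k
= 34 - 9
= 25

25


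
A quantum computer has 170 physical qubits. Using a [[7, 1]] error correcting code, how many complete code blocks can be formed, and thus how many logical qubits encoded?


Each code block uses 7 physical qubits for 1 logical qubit(s).
Number of complete blocks = floor(170 / 7) = 24
Logical qubits = 24 * 1
= 24

24


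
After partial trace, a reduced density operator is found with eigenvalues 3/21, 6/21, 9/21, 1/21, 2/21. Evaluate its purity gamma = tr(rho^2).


tr(rho^2) = sum of eigenvalues squared
= (3/21)^2 + (6/21)^2 + (9/21)^2 + (1/21)^2 + (2/21)^2
= (9 + 36 + 81 + 1 + 4) / 441
= 131/441
= 0.2971

0.2971


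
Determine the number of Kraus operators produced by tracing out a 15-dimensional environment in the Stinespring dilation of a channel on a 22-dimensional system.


Tracing out the environment in an orthonormal basis {|i>_E} gives Kraus operators K_i = <i|_E U |0>_E.
Number of Kraus operators = dim(H_env) = d_env
= 15

15


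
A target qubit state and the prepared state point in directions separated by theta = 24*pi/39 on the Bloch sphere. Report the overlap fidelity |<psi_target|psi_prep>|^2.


For states separated by angle theta on Bloch sphere:
F = cos^2(theta/2)
theta = 24*pi/39 = 1.9333
theta/2 = 0.9666
cos(theta/2) = 0.5681
F = 0.3227

0.3227


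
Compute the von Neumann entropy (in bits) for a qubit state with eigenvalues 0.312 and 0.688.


S = -p*log2(p) - (1-p)*log2(1-p)
p = 0.3120, 1-p = 0.6880
= -0.3120 * log2(0.3120) - 0.6880 * log2(0.6880)
= -(-0.5243) - (-0.3712)
= 0.8955

0.8955


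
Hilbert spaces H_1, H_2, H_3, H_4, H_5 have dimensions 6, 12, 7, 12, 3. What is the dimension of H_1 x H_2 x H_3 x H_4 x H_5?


dim(H_1 x H_2 x H_3 x H_4 x H_5) = 6 * 12 * 7 * 12 * 3
= 72 * 7 * 12 * 3
= 504 * 12 * 3
= 6048 * 3
= 18144

18144


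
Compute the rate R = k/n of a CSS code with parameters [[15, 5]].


Code rate R = k/n
= 5/15
= 0.3333

0.3333


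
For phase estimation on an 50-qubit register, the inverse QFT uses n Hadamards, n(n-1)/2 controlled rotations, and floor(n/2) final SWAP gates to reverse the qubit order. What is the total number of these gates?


Hadamard gates: 50
Controlled rotations: n*(n-1)/2 = 50*49/2 = 1225
SWAP gates: floor(n/2) = floor(50/2) = 25
Total = 50 + 1225 + 25
= 1300

1300


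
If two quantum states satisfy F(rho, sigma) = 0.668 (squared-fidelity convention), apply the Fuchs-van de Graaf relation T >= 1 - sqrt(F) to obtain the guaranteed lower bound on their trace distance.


Fuchs-van de Graaf (squared-fidelity convention): 1 - sqrt(F) <= T <= sqrt(1 - F).
Lower bound: T >= 1 - sqrt(F)
sqrt(F) = sqrt(0.668) = 0.8173
T >= 1 - 0.8173
T >= 0.1827

0.1827


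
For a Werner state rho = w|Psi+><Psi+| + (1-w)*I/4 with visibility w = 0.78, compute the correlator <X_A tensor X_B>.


|Psi+> = (|01> + |10>)/sqrt(2)
For the pure Bell state, <X_A X_B> = +1 (Bell-state Pauli correlator).
The maximally-mixed part I/4 has tr(I/4 * P tensor P) = 0 for any traceless Pauli P.
So <X_A X_B>_rho = w * (+1) + (1 - w) * 0
= 0.78 * (+1)
= 0.7800

0.7800


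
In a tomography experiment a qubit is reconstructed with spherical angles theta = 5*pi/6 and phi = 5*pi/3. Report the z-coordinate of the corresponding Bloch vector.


theta = 2.6180, phi = 5.2360
r_z = cos(theta) = -0.8660

-0.8660


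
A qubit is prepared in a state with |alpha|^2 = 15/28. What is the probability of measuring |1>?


|alpha|^2 = 15/28 = 0.5357
|beta|^2 = 1 - 15/28 = 13/28 = 0.4643
P(|1>) = |beta|^2 = 0.4643

0.4643


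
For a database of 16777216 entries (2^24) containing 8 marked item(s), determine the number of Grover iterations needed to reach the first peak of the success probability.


After j Grover iterations the success probability is P(j) = sin^2((2j+1)*theta), where sin(theta) = sqrt(k/N).
N = 2^24 = 16777216, k = 8
sin(theta) = sqrt(k/N) = 0.000690533966
theta = arcsin(sqrt(k/N)) = 0.0006905340209 rad
P(j) reaches its first maximum when (2j+1)*theta is as close as possible to pi/2, i.e. j = round(pi/(4*theta) - 1/2).
pi/(4*theta) - 1/2 = 1136.8779
(For comparison, the common estimate pi/4 * sqrt(N/k) = 1137.3780; the exact maximiser is used here.)
Optimal iterations = 1137

1137


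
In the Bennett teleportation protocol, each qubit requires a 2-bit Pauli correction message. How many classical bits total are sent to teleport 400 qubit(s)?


Quantum teleportation requires 2 classical bits per qubit teleported.
400 qubit(s) -> 2 * 400 = 800 classical bits

800


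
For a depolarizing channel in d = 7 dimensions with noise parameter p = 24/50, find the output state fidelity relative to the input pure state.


F = (1-p) + p/d
= (1 - 0.4800) + 0.4800/7
= 0.5200 + 0.0686
= 0.5886

0.5886


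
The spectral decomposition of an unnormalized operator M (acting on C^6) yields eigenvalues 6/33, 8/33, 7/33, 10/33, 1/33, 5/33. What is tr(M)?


tr(M) = sum of eigenvalues
= 6/33 + 8/33 + 7/33 + 10/33 + 1/33 + 5/33
= 37/33
= 1.1212

1.1212


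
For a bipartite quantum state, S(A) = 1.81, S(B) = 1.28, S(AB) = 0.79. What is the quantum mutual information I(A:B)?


I(A:B) = S(A) + S(B) - S(AB)
= 1.81 + 1.28 - 0.79
= 2.3000

2.3000


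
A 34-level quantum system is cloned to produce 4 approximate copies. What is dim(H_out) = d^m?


Output space = H^(tensor 4) where dim(H) = 34
dim = 34^4
= 1156 (after 2 factors)
= 39304 (after 3 factors)
= 1336336 (after 4 factors)
= 1336336

1336336


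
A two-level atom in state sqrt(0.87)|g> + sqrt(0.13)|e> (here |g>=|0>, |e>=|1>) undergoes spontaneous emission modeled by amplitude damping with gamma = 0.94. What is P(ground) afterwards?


For amplitude damping with parameter gamma on state sqrt(a)|0> + sqrt(b)|1>:
alpha^2 = 0.87, beta^2 = 0.13
P(|0>) = alpha^2 + gamma * beta^2
= 0.87 + 0.94 * 0.13
= 0.87 + 0.1222
= 0.9922

0.9922


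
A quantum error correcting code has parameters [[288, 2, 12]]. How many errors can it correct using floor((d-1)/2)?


Code parameters: [[288, 2, 12]], distance d = 12.
Number of correctable errors = floor((d-1)/2)
= floor((12 - 1)/2)
= floor(11/2)
= 5

5


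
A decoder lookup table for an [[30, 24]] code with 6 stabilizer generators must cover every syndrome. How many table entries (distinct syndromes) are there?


Each stabilizer generator gives a binary (+1 or -1) measurement outcome.
With 6 independent generators:
Total syndromes = 2^6
= 64

64


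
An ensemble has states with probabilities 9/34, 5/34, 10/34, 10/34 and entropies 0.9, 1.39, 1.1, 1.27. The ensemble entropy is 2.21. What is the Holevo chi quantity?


chi = S(rho) - sum_i p_i * S(rho_i)
Weighted entropy = 9/34 * 0.9 + 5/34 * 1.39 + 10/34 * 1.1 + 10/34 * 1.27
= 1.1397
chi = 2.21 - 1.1397
= 1.0703

1.0703


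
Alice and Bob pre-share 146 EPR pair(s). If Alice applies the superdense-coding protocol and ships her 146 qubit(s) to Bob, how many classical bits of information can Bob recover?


Superdense coding allows 2 classical bits per shared entangled pair.
146 pair(s) -> 2 * 146 = 292 classical bits

292


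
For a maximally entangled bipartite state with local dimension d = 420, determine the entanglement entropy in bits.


For a maximally entangled state in d x d:
S = log2(d) = log2(420)
= 8.7142

8.7142


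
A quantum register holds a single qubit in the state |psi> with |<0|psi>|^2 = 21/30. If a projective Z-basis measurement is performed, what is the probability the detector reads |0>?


|alpha|^2 = 21/30 = 0.7000
|beta|^2 = 1 - 21/30 = 9/30 = 0.3000
P(|0>) = |alpha|^2 = 0.7000

0.7000


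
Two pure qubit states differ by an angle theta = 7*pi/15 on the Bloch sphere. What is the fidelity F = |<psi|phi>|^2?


For states separated by angle theta on Bloch sphere:
F = cos^2(theta/2)
theta = 7*pi/15 = 1.4661
theta/2 = 0.7330
cos(theta/2) = 0.7431
F = 0.5523

0.5523


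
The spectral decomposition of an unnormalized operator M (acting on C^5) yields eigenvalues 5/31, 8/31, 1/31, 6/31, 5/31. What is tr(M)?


tr(M) = sum of eigenvalues
= 5/31 + 8/31 + 1/31 + 6/31 + 5/31
= 25/31
= 0.8065

0.8065


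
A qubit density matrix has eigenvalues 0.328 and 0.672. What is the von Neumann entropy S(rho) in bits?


S = -p*log2(p) - (1-p)*log2(1-p)
p = 0.3280, 1-p = 0.6720
= -0.3280 * log2(0.3280) - 0.6720 * log2(0.6720)
= -(-0.5275) - (-0.3854)
= 0.9129

0.9129


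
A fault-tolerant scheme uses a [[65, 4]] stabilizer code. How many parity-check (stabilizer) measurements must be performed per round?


For an [[n,k]] stabilizer code:
Number of stabilizer generators = n - k
= 65 - 4
= 61

61


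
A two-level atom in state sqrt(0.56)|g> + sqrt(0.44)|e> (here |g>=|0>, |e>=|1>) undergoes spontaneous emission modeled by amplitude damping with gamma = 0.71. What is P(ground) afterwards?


For amplitude damping with parameter gamma on state sqrt(a)|0> + sqrt(b)|1>:
alpha^2 = 0.56, beta^2 = 0.44
P(|0>) = alpha^2 + gamma * beta^2
= 0.56 + 0.71 * 0.44
= 0.56 + 0.3124
= 0.8724

0.8724


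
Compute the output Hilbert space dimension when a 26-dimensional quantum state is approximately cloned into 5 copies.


Output space = H^(tensor 5) where dim(H) = 26
dim = 26^5
= 676 (after 2 factors)
= 17576 (after 3 factors)
= 456976 (after 4 factors)
= 11881376 (after 5 factors)
= 11881376

11881376


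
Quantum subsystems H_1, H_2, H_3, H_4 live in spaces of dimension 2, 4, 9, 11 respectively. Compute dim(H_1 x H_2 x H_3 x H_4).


dim(H_1 x H_2 x H_3 x H_4) = 2 * 4 * 9 * 11
= 8 * 9 * 11
= 72 * 11
= 792

792


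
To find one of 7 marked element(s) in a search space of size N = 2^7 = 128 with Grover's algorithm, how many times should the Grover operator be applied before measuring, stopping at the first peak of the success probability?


After j Grover iterations the success probability is P(j) = sin^2((2j+1)*theta), where sin(theta) = sqrt(k/N).
N = 2^7 = 128, k = 7
sin(theta) = sqrt(k/N) = 0.2338535867
theta = arcsin(sqrt(k/N)) = 0.2360392927 rad
P(j) reaches its first maximum when (2j+1)*theta is as close as possible to pi/2, i.e. j = round(pi/(4*theta) - 1/2).
pi/(4*theta) - 1/2 = 2.8274
(For comparison, the common estimate pi/4 * sqrt(N/k) = 3.3585; the exact maximiser is used here.)
Optimal iterations = 3

3


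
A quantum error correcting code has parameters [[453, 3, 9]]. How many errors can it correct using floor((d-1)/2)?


Code parameters: [[453, 3, 9]], distance d = 9.
Number of correctable errors = floor((d-1)/2)
= floor((9 - 1)/2)
= floor(8/2)
= 4

4


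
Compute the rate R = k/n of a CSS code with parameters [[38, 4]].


Code rate R = k/n
= 4/38
= 0.1053

0.1053


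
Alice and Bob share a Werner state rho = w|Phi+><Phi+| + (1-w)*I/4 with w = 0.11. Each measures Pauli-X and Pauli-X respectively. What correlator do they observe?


|Phi+> = (|00> + |11>)/sqrt(2)
For the pure Bell state, <X_A X_B> = +1 (Bell-state Pauli correlator).
The maximally-mixed part I/4 has tr(I/4 * P tensor P) = 0 for any traceless Pauli P.
So <X_A X_B>_rho = w * (+1) + (1 - w) * 0
= 0.11 * (+1)
= 0.1100

0.1100


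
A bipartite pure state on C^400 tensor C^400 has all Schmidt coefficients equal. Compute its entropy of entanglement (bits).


For a maximally entangled state in d x d:
S = log2(d) = log2(400)
= 8.6439

8.6439


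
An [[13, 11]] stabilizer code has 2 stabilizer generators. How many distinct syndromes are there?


Each stabilizer generator gives a binary (+1 or -1) measurement outcome.
With 2 independent generators:
Total syndromes = 2^2
= 4

4


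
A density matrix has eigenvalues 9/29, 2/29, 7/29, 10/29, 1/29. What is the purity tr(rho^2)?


tr(rho^2) = sum of eigenvalues squared
= (9/29)^2 + (2/29)^2 + (7/29)^2 + (10/29)^2 + (1/29)^2
= (81 + 4 + 49 + 100 + 1) / 841
= 235/841
= 0.2794

0.2794


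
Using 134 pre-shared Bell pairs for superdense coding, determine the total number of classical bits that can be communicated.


Superdense coding allows 2 classical bits per shared entangled pair.
134 pair(s) -> 2 * 134 = 268 classical bits

268


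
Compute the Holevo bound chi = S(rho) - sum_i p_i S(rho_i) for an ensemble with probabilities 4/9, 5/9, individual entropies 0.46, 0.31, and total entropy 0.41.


chi = S(rho) - sum_i p_i * S(rho_i)
Weighted entropy = 4/9 * 0.46 + 5/9 * 0.31
= 0.3767
chi = 0.41 - 0.3767
= 0.0333

0.0333


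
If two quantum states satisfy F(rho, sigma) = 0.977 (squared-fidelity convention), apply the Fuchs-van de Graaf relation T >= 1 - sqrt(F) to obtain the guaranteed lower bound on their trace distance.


Fuchs-van de Graaf (squared-fidelity convention): 1 - sqrt(F) <= T <= sqrt(1 - F).
Lower bound: T >= 1 - sqrt(F)
sqrt(F) = sqrt(0.977) = 0.9884
T >= 1 - 0.9884
T >= 0.0116

0.0116


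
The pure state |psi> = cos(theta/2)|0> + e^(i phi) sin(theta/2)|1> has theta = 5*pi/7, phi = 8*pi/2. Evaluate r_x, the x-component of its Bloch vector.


theta = 2.2440, phi = 12.5664
r_x = sin(theta)*cos(phi) = 0.7818 * 1.0000
r_x = 0.7818

0.7818


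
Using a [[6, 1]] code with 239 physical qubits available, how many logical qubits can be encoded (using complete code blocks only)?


Each code block uses 6 physical qubits for 1 logical qubit(s).
Number of complete blocks = floor(239 / 6) = 39
Logical qubits = 39 * 1
= 39

39


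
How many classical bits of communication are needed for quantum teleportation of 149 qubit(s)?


Quantum teleportation requires 2 classical bits per qubit teleported.
149 qubit(s) -> 2 * 149 = 298 classical bits

298


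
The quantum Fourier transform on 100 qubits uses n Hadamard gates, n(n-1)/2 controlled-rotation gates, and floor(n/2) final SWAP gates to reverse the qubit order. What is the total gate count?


Hadamard gates: 100
Controlled rotations: n*(n-1)/2 = 100*99/2 = 4950
SWAP gates: floor(n/2) = floor(100/2) = 50
Total = 100 + 4950 + 50
= 5100

5100


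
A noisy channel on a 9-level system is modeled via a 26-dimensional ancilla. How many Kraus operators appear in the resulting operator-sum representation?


Tracing out the environment in an orthonormal basis {|i>_E} gives Kraus operators K_i = <i|_E U |0>_E.
Number of Kraus operators = dim(H_env) = d_env
= 26

26


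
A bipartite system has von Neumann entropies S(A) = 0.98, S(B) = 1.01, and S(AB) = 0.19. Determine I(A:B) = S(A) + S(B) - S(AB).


I(A:B) = S(A) + S(B) - S(AB)
= 0.98 + 1.01 - 0.19
= 1.8000

1.8000


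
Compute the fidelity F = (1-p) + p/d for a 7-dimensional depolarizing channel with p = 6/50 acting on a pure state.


F = (1-p) + p/d
= (1 - 0.1200) + 0.1200/7
= 0.8800 + 0.0171
= 0.8971

0.8971


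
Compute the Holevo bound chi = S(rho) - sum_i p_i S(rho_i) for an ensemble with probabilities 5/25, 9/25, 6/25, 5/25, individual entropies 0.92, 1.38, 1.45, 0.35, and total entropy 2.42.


chi = S(rho) - sum_i p_i * S(rho_i)
Weighted entropy = 5/25 * 0.92 + 9/25 * 1.38 + 6/25 * 1.45 + 5/25 * 0.35
= 1.0988
chi = 2.42 - 1.0988
= 1.3212

1.3212


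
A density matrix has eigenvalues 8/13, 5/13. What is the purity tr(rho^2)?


tr(rho^2) = sum of eigenvalues squared
= (8/13)^2 + (5/13)^2
= (64 + 25) / 169
= 89/169
= 0.5266

0.5266


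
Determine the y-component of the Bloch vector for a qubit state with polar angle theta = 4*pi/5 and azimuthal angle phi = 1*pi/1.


theta = 2.5133, phi = 3.1416
r_y = sin(theta)*sin(phi) = 0.5878 * 0.0000
r_y = 0.0000

0.0000


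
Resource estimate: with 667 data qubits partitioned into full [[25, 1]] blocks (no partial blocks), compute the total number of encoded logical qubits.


Each code block uses 25 physical qubits for 1 logical qubit(s).
Number of complete blocks = floor(667 / 25) = 26
Logical qubits = 26 * 1
= 26

26


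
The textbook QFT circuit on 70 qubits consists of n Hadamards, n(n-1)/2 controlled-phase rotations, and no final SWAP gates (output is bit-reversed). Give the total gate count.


Hadamard gates: 70
Controlled rotations: n*(n-1)/2 = 70*69/2 = 2415
SWAP gates: 0 (omitted)
Total = 70 + 2415
= 2485

2485


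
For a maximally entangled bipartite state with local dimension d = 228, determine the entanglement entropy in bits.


For a maximally entangled state in d x d:
S = log2(d) = log2(228)
= 7.8329

7.8329


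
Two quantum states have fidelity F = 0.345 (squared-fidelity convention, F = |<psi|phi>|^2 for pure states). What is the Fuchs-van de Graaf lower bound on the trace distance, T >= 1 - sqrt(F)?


Fuchs-van de Graaf (squared-fidelity convention): 1 - sqrt(F) <= T <= sqrt(1 - F).
Lower bound: T >= 1 - sqrt(F)
sqrt(F) = sqrt(0.345) = 0.5874
T >= 1 - 0.5874
T >= 0.4126

0.4126


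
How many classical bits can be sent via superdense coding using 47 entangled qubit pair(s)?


Superdense coding allows 2 classical bits per shared entangled pair.
47 pair(s) -> 2 * 47 = 94 classical bits

94


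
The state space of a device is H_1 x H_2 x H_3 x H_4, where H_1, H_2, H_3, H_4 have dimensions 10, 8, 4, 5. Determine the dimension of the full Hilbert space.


dim(H_1 x H_2 x H_3 x H_4) = 10 * 8 * 4 * 5
= 80 * 4 * 5
= 320 * 5
= 1600

1600


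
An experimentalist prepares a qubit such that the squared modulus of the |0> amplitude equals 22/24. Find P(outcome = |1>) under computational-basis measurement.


|alpha|^2 = 22/24 = 0.9167
|beta|^2 = 1 - 22/24 = 2/24 = 0.0833
P(|1>) = |beta|^2 = 0.0833

0.0833


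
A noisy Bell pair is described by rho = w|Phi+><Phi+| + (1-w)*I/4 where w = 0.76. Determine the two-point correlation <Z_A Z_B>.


|Phi+> = (|00> + |11>)/sqrt(2)
For the pure Bell state, <Z_A Z_B> = +1 (Bell-state Pauli correlator).
The maximally-mixed part I/4 has tr(I/4 * P tensor P) = 0 for any traceless Pauli P.
So <Z_A Z_B>_rho = w * (+1) + (1 - w) * 0
= 0.76 * (+1)
= 0.7600

0.7600


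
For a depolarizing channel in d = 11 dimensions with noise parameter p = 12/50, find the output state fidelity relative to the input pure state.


F = (1-p) + p/d
= (1 - 0.2400) + 0.2400/11
= 0.7600 + 0.0218
= 0.7818

0.7818


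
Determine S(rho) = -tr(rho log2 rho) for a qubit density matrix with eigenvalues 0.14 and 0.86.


S = -p*log2(p) - (1-p)*log2(1-p)
p = 0.1400, 1-p = 0.8600
= -0.1400 * log2(0.1400) - 0.8600 * log2(0.8600)
= -(-0.3971) - (-0.1871)
= 0.5842

0.5842


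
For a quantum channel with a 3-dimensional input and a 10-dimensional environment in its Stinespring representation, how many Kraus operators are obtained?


Tracing out the environment in an orthonormal basis {|i>_E} gives Kraus operators K_i = <i|_E U |0>_E.
Number of Kraus operators = dim(H_env) = d_env
= 10

10


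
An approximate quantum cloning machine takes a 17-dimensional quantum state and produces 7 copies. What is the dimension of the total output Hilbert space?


Output space = H^(tensor 7) where dim(H) = 17
dim = 17^7
= 289 (after 2 factors)
= 4913 (after 3 factors)
= 83521 (after 4 factors)
= 1419857 (after 5 factors)
= 24137569 (after 6 factors)
= 410338673 (after 7 factors)
= 410338673

410338673


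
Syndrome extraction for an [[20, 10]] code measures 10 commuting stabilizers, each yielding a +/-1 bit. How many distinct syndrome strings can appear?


Each stabilizer generator gives a binary (+1 or -1) measurement outcome.
With 10 independent generators:
Total syndromes = 2^10
= 1024

1024


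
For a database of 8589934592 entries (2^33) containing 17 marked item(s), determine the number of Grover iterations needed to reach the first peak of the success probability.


After j Grover iterations the success probability is P(j) = sin^2((2j+1)*theta), where sin(theta) = sqrt(k/N).
N = 2^33 = 8589934592, k = 17
sin(theta) = sqrt(k/N) = 4.44866325e-05
theta = arcsin(sqrt(k/N)) = 4.448663251e-05 rad
P(j) reaches its first maximum when (2j+1)*theta is as close as possible to pi/2, i.e. j = round(pi/(4*theta) - 1/2).
pi/(4*theta) - 1/2 = 17654.2003
(For comparison, the common estimate pi/4 * sqrt(N/k) = 17654.7003; the exact maximiser is used here.)
Optimal iterations = 17654

17654


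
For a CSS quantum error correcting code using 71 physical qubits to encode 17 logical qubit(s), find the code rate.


Code rate R = k/n
= 17/71
= 0.2394

0.2394


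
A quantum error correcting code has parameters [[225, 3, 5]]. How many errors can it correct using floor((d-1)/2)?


Code parameters: [[225, 3, 5]], distance d = 5.
Number of correctable errors = floor((d-1)/2)
= floor((5 - 1)/2)
= floor(4/2)
= 2

2


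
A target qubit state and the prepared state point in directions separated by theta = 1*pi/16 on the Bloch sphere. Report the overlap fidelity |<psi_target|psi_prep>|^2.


For states separated by angle theta on Bloch sphere:
F = cos^2(theta/2)
theta = 1*pi/16 = 0.1963
theta/2 = 0.0982
cos(theta/2) = 0.9952
F = 0.9904

0.9904


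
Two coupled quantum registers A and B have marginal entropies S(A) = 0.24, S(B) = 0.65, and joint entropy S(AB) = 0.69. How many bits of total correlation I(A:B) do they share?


I(A:B) = S(A) + S(B) - S(AB)
= 0.24 + 0.65 - 0.69
= 0.2000

0.2000


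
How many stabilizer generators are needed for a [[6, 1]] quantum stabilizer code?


For an [[n,k]] stabilizer code:
Number of stabilizer generators = n - k
= 6 - 1
= 5

5


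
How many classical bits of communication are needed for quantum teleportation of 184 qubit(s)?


Quantum teleportation requires 2 classical bits per qubit teleported.
184 qubit(s) -> 2 * 184 = 368 classical bits

368


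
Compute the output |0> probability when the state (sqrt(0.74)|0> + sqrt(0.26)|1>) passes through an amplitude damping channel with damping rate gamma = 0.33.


For amplitude damping with parameter gamma on state sqrt(a)|0> + sqrt(b)|1>:
alpha^2 = 0.74, beta^2 = 0.26
P(|0>) = alpha^2 + gamma * beta^2
= 0.74 + 0.33 * 0.26
= 0.74 + 0.0858
= 0.8258

0.8258


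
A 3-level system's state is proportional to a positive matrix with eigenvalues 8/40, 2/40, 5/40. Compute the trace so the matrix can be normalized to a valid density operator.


tr(M) = sum of eigenvalues
= 8/40 + 2/40 + 5/40
= 15/40
= 0.3750

0.3750


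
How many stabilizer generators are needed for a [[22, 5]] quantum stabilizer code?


For an [[n,k]] stabilizer code:
Number of stabilizer generators = n - k
= 22 - 5
= 17

17


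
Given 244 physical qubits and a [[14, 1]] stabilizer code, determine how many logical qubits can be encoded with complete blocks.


Each code block uses 14 physical qubits for 1 logical qubit(s).
Number of complete blocks = floor(244 / 14) = 17
Logical qubits = 17 * 1
= 17

17


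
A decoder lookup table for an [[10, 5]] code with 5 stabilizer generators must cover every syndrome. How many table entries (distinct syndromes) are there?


Each stabilizer generator gives a binary (+1 or -1) measurement outcome.
With 5 independent generators:
Total syndromes = 2^5
= 32

32


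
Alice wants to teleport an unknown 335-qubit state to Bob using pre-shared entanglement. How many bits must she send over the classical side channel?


Quantum teleportation requires 2 classical bits per qubit teleported.
335 qubit(s) -> 2 * 335 = 670 classical bits

670


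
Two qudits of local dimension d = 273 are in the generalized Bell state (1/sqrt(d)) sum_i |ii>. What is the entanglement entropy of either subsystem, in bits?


For a maximally entangled state in d x d:
S = log2(d) = log2(273)
= 8.0928

8.0928


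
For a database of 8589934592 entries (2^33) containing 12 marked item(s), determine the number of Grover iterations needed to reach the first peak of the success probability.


After j Grover iterations the success probability is P(j) = sin^2((2j+1)*theta), where sin(theta) = sqrt(k/N).
N = 2^33 = 8589934592, k = 12
sin(theta) = sqrt(k/N) = 3.73762473e-05
theta = arcsin(sqrt(k/N)) = 3.73762473e-05 rad
P(j) reaches its first maximum when (2j+1)*theta is as close as possible to pi/2, i.e. j = round(pi/(4*theta) - 1/2).
pi/(4*theta) - 1/2 = 21012.7964
(For comparison, the common estimate pi/4 * sqrt(N/k) = 21013.2964; the exact maximiser is used here.)
Optimal iterations = 21013

21013


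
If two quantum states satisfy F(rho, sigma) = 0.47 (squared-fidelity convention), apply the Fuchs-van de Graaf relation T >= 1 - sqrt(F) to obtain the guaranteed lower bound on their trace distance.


Fuchs-van de Graaf (squared-fidelity convention): 1 - sqrt(F) <= T <= sqrt(1 - F).
Lower bound: T >= 1 - sqrt(F)
sqrt(F) = sqrt(0.47) = 0.6856
T >= 1 - 0.6856
T >= 0.3144

0.3144


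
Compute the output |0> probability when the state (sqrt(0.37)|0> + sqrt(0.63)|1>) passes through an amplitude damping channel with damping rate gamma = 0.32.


For amplitude damping with parameter gamma on state sqrt(a)|0> + sqrt(b)|1>:
alpha^2 = 0.37, beta^2 = 0.63
P(|0>) = alpha^2 + gamma * beta^2
= 0.37 + 0.32 * 0.63
= 0.37 + 0.2016
= 0.5716

0.5716


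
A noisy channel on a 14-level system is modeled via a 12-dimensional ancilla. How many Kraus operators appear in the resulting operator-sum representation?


Tracing out the environment in an orthonormal basis {|i>_E} gives Kraus operators K_i = <i|_E U |0>_E.
Number of Kraus operators = dim(H_env) = d_env
= 12

12


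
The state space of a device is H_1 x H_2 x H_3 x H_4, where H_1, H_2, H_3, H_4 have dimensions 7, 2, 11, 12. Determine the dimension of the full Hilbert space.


dim(H_1 x H_2 x H_3 x H_4) = 7 * 2 * 11 * 12
= 14 * 11 * 12
= 154 * 12
= 1848

1848


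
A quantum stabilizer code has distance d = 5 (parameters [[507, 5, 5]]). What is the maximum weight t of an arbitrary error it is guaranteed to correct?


Code parameters: [[507, 5, 5]], distance d = 5.
Number of correctable errors = floor((d-1)/2)
= floor((5 - 1)/2)
= floor(4/2)
= 2

2


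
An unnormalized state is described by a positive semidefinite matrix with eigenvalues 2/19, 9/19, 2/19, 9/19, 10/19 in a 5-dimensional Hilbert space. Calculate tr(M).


tr(M) = sum of eigenvalues
= 2/19 + 9/19 + 2/19 + 9/19 + 10/19
= 32/19
= 1.6842

1.6842


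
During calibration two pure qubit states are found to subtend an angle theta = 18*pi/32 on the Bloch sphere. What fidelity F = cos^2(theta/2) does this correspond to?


For states separated by angle theta on Bloch sphere:
F = cos^2(theta/2)
theta = 18*pi/32 = 1.7671
theta/2 = 0.8836
cos(theta/2) = 0.6344
F = 0.4025

0.4025


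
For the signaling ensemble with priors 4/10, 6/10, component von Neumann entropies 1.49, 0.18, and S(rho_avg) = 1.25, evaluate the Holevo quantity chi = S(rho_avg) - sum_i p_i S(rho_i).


chi = S(rho) - sum_i p_i * S(rho_i)
Weighted entropy = 4/10 * 1.49 + 6/10 * 0.18
= 0.7040
chi = 1.25 - 0.7040
= 0.5460

0.5460


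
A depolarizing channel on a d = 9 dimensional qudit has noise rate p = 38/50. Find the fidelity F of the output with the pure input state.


F = (1-p) + p/d
= (1 - 0.7600) + 0.7600/9
= 0.2400 + 0.0844
= 0.3244

0.3244


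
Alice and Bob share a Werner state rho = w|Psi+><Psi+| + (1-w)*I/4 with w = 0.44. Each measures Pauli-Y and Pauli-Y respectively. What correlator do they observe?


|Psi+> = (|01> + |10>)/sqrt(2)
For the pure Bell state, <Y_A Y_B> = +1 (Bell-state Pauli correlator).
The maximally-mixed part I/4 has tr(I/4 * P tensor P) = 0 for any traceless Pauli P.
So <Y_A Y_B>_rho = w * (+1) + (1 - w) * 0
= 0.44 * (+1)
= 0.4400

0.4400


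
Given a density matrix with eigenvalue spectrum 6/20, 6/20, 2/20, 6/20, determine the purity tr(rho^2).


tr(rho^2) = sum of eigenvalues squared
= (6/20)^2 + (6/20)^2 + (2/20)^2 + (6/20)^2
= (36 + 36 + 4 + 36) / 400
= 112/400
= 0.2800

0.2800


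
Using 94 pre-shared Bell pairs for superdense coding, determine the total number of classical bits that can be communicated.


Superdense coding allows 2 classical bits per shared entangled pair.
94 pair(s) -> 2 * 94 = 188 classical bits

188


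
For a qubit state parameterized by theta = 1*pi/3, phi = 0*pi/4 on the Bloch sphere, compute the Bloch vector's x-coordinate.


theta = 1.0472, phi = 0.0000
r_x = sin(theta)*cos(phi) = 0.8660 * 1.0000
r_x = 0.8660

0.8660


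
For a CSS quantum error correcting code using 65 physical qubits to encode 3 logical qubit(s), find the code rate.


Code rate R = k/n
= 3/65
= 0.0462

0.0462


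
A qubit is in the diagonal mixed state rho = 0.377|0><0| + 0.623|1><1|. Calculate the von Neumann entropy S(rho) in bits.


S = -p*log2(p) - (1-p)*log2(1-p)
p = 0.3770, 1-p = 0.6230
= -0.3770 * log2(0.3770) - 0.6230 * log2(0.6230)
= -(-0.5306) - (-0.4253)
= 0.9559

0.9559


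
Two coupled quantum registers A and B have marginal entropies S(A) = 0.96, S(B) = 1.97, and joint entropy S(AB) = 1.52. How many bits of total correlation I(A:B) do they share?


I(A:B) = S(A) + S(B) - S(AB)
= 0.96 + 1.97 - 1.52
= 1.4100

1.4100


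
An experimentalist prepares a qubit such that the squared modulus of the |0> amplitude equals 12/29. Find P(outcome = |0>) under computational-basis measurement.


|alpha|^2 = 12/29 = 0.4138
|beta|^2 = 1 - 12/29 = 17/29 = 0.5862
P(|0>) = |alpha|^2 = 0.4138

0.4138


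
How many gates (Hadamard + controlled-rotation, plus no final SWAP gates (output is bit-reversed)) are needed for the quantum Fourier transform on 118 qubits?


Hadamard gates: 118
Controlled rotations: n*(n-1)/2 = 118*117/2 = 6903
SWAP gates: 0 (omitted)
Total = 118 + 6903
= 7021

7021


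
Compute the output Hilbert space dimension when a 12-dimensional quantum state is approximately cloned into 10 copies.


Output space = H^(tensor 10) where dim(H) = 12
dim = 12^10
= 144 (after 2 factors)
= 1728 (after 3 factors)
= 20736 (after 4 factors)
= 248832 (after 5 factors)
= 2985984 (after 6 factors)
= 35831808 (after 7 factors)
= 429981696 (after 8 factors)
= 5159780352 (after 9 factors)
= 61917364224 (after 10 factors)
= 61917364224

61917364224


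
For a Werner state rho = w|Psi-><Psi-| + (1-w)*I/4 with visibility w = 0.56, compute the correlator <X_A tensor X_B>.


|Psi-> = (|01> - |10>)/sqrt(2)
For the pure Bell state, <X_A X_B> = -1 (Bell-state Pauli correlator).
The maximally-mixed part I/4 has tr(I/4 * P tensor P) = 0 for any traceless Pauli P.
So <X_A X_B>_rho = w * (-1) + (1 - w) * 0
= 0.56 * (-1)
= -0.5600

-0.5600


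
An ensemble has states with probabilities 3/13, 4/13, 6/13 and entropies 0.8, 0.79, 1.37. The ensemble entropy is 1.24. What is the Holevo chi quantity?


chi = S(rho) - sum_i p_i * S(rho_i)
Weighted entropy = 3/13 * 0.8 + 4/13 * 0.79 + 6/13 * 1.37
= 1.0600
chi = 1.24 - 1.0600
= 0.1800

0.1800


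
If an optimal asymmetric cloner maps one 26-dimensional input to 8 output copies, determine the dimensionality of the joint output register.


Output space = H^(tensor 8) where dim(H) = 26
dim = 26^8
= 676 (after 2 factors)
= 17576 (after 3 factors)
= 456976 (after 4 factors)
= 11881376 (after 5 factors)
= 308915776 (after 6 factors)
= 8031810176 (after 7 factors)
= 208827064576 (after 8 factors)
= 208827064576

208827064576


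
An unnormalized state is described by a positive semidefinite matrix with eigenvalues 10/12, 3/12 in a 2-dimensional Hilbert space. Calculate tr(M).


tr(M) = sum of eigenvalues
= 10/12 + 3/12
= 13/12
= 1.0833

1.0833


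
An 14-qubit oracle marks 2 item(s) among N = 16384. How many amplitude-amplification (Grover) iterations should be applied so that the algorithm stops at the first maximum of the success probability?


After j Grover iterations the success probability is P(j) = sin^2((2j+1)*theta), where sin(theta) = sqrt(k/N).
N = 2^14 = 16384, k = 2
sin(theta) = sqrt(k/N) = 0.01104854346
theta = arcsin(sqrt(k/N)) = 0.01104876825 rad
P(j) reaches its first maximum when (2j+1)*theta is as close as possible to pi/2, i.e. j = round(pi/(4*theta) - 1/2).
pi/(4*theta) - 1/2 = 70.5847
(For comparison, the common estimate pi/4 * sqrt(N/k) = 71.0861; the exact maximiser is used here.)
Optimal iterations = 71

71


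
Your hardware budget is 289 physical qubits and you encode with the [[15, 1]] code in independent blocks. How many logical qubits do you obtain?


Each code block uses 15 physical qubits for 1 logical qubit(s).
Number of complete blocks = floor(289 / 15) = 19
Logical qubits = 19 * 1
= 19

19
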